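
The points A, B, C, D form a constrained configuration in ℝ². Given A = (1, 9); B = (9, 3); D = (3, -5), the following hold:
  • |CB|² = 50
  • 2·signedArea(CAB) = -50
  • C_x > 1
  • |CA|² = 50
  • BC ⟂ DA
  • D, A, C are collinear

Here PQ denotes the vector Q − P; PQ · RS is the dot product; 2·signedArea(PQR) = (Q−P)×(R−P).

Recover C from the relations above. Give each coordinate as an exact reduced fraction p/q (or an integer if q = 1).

C = (2, 2)

1. C_x = 2  [D, A, C are collinear ∩ BC ⟂ DA]
2. C_y = 2  [D, A, C are collinear ∩ BC ⟂ DA]
   → C = (2, 2)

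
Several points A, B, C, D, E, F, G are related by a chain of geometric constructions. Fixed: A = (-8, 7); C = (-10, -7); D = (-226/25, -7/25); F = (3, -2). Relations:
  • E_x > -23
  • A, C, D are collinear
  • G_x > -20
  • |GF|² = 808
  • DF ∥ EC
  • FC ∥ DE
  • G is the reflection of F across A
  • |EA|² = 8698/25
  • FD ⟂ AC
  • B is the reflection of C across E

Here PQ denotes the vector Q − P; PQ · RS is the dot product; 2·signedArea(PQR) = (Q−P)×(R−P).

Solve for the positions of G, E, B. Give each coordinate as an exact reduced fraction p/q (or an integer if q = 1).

B = (-852/25, -89/25)
E = (-551/25, -132/25)
G = (-19, 16)

1. G_x = -19  [G is the reflection of F across A]
2. G_y = 16  [G is the reflection of F across A]
   → G = (-19, 16)
3. E_x = -551/25  [DF ∥ EC ∩ FC ∥ DE]
4. E_y = -132/25  [DF ∥ EC ∩ FC ∥ DE]
   → E = (-551/25, -132/25)
5. B_x = -852/25  [B is the reflection of C across E]
6. B_y = -89/25  [B is the reflection of C across E]
   → B = (-852/25, -89/25)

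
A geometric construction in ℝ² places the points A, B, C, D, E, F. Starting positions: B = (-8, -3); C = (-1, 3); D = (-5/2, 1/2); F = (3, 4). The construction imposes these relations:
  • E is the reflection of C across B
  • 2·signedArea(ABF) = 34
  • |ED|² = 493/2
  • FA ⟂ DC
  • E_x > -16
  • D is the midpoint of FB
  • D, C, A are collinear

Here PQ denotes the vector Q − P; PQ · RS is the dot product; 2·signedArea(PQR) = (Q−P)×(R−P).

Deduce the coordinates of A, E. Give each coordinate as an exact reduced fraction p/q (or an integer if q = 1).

1. A_x = 1/2  [D, C, A are collinear ∩ FA ⟂ DC]
2. A_y = 11/2  [D, C, A are collinear ∩ FA ⟂ DC]
   → A = (1/2, 11/2)
3. E_x = -15  [E is the reflection of C across B]
4. E_y = -9  [E is the reflection of C across B]
   → E = (-15, -9)

A = (1/2, 11/2)
E = (-15, -9)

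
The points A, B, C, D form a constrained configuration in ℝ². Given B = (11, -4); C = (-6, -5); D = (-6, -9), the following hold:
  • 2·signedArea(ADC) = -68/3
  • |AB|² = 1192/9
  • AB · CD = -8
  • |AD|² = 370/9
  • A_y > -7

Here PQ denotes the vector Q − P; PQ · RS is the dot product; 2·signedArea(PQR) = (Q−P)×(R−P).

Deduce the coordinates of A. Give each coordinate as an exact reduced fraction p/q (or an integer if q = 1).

A = (-1/3, -6)

1. A_x = -1/3  [AB · CD = -8 ∩ 2·signedArea(ADC) = -68/3]
2. A_y = -6  [AB · CD = -8 ∩ 2·signedArea(ADC) = -68/3]
   → A = (-1/3, -6)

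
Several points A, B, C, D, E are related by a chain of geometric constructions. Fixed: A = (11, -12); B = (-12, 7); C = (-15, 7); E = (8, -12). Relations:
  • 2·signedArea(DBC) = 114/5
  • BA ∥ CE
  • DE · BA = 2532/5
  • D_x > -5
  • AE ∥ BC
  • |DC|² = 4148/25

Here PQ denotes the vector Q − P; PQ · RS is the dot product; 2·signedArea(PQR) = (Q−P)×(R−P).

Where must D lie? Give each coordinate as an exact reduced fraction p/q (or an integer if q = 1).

1. D_x = -23/5  [2·signedArea(DBC) = 114/5 ∩ DE · BA = 2532/5]
2. D_y = -3/5  [2·signedArea(DBC) = 114/5 ∩ DE · BA = 2532/5]
   → D = (-23/5, -3/5)

D = (-23/5, -3/5)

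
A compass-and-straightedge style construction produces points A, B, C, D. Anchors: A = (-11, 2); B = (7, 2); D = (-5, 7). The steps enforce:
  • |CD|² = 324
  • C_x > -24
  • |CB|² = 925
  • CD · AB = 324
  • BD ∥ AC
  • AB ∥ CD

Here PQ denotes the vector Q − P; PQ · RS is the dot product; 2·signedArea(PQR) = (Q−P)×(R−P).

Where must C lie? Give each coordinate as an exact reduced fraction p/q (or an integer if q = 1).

1. C_x = -23  [AB ∥ CD ∩ BD ∥ AC]
2. C_y = 7  [AB ∥ CD ∩ BD ∥ AC]
   → C = (-23, 7)

C = (-23, 7)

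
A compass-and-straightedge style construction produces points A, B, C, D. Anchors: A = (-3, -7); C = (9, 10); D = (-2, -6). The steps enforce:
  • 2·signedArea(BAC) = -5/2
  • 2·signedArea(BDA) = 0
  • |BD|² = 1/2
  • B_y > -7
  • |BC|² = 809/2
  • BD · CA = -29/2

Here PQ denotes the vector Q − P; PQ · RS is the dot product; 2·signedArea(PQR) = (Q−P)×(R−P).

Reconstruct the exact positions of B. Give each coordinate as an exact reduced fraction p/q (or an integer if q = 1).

B = (-5/2, -13/2)

1. B_x = -5/2  [2·signedArea(BDA) = 0 ∩ 2·signedArea(BAC) = -5/2]
2. B_y = -13/2  [2·signedArea(BDA) = 0 ∩ 2·signedArea(BAC) = -5/2]
   → B = (-5/2, -13/2)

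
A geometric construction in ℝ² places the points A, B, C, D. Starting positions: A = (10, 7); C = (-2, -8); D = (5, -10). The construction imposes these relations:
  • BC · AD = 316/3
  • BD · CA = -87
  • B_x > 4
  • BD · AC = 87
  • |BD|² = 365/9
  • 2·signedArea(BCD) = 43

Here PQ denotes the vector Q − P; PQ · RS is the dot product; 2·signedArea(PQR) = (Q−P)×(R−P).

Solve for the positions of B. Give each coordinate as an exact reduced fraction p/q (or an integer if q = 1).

1. B_x = 13/3  [BD · AC = 87 ∩ BC · AD = 316/3]
2. B_y = -11/3  [BD · AC = 87 ∩ BC · AD = 316/3]
   → B = (13/3, -11/3)

B = (13/3, -11/3)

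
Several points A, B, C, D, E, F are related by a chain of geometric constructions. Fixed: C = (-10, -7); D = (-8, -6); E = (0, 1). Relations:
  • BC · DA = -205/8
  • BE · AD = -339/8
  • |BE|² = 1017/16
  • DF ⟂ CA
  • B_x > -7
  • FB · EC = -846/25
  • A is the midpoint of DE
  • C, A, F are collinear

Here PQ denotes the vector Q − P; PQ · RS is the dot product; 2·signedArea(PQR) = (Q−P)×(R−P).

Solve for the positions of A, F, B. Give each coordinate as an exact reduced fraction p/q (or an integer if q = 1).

A = (-4, -5/2)
B = (-6, -17/4)
F = (-206/25, -142/25)

1. A_x = -4  [A is the midpoint of DE]
2. A_y = -5/2  [A is the midpoint of DE]
   → A = (-4, -5/2)
3. F_x = -206/25  [C, A, F are collinear ∩ DF ⟂ CA]
4. F_y = -142/25  [C, A, F are collinear ∩ DF ⟂ CA]
   → F = (-206/25, -142/25)
5. B_x = -6  [BE · AD = -339/8 ∩ FB · EC = -846/25]
6. B_y = -17/4  [BE · AD = -339/8 ∩ FB · EC = -846/25]
   → B = (-6, -17/4)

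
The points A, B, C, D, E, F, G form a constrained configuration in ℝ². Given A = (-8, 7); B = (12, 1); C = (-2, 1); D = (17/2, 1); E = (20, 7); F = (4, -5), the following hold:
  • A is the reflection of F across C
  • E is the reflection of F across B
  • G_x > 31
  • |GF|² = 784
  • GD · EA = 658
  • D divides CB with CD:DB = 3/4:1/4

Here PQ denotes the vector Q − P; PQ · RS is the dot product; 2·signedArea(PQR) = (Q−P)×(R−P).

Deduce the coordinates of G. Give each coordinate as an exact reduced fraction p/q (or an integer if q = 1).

1. G_x = 32  [GD · EA = 658]
2. G_y = -5  [|GF|² = 784]
   → G = (32, -5)

G = (32, -5)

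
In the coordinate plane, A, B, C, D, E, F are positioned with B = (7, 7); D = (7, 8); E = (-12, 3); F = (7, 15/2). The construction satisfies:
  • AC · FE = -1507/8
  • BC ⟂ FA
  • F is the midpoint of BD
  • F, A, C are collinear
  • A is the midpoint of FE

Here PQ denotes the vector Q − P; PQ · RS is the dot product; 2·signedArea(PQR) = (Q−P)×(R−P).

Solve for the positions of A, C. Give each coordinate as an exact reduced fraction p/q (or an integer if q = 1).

A = (-5/2, 21/4)
C = (10504/1525, 11397/1525)

1. A_x = -5/2  [A is the midpoint of FE]
2. A_y = 21/4  [A is the midpoint of FE]
   → A = (-5/2, 21/4)
3. C_x = 10504/1525  [F, A, C are collinear ∩ BC ⟂ FA]
4. C_y = 11397/1525  [F, A, C are collinear ∩ BC ⟂ FA]
   → C = (10504/1525, 11397/1525)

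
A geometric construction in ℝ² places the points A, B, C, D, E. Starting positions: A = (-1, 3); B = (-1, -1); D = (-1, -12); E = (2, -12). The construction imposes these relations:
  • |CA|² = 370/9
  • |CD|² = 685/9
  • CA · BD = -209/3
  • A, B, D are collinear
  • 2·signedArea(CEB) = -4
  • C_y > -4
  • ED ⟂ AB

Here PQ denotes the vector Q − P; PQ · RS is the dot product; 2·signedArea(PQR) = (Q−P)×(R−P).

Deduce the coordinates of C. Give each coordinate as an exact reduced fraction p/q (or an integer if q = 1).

1. C_x = 0  [2·signedArea(CEB) = -4 ∩ CA · BD = -209/3]
2. C_y = -10/3  [2·signedArea(CEB) = -4 ∩ CA · BD = -209/3]
   → C = (0, -10/3)

C = (0, -10/3)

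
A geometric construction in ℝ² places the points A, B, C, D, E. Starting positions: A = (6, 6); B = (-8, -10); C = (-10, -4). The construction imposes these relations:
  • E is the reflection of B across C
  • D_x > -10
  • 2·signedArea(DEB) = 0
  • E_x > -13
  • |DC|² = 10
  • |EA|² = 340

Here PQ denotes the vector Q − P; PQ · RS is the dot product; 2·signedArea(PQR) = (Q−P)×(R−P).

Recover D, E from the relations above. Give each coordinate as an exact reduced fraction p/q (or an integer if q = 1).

1. E_x = -12  [E is the reflection of B across C]
2. E_y = 2  [E is the reflection of B across C]
   → E = (-12, 2)
3. D_x = -9  [line 12·x + 4·y + 136 = 0 ∩ |DC|² = 10]
4. D_y = -7  [line 12·x + 4·y + 136 = 0 ∩ |DC|² = 10]
   → D = (-9, -7)

D = (-9, -7)
E = (-12, 2)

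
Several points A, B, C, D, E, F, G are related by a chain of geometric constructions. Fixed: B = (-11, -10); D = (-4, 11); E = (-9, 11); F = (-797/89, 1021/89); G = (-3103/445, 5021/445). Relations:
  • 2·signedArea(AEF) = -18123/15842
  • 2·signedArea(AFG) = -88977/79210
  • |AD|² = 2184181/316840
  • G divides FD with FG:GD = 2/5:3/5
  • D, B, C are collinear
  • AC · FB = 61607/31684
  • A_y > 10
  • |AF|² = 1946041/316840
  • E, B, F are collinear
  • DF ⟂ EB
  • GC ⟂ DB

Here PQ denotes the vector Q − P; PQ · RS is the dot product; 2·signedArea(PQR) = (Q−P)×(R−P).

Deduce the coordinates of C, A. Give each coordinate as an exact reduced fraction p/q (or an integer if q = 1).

A = (-11759/1780, 19013/1780)
C = (-3749/890, 9223/890)

1. C_x = -3749/890  [D, B, C are collinear ∩ GC ⟂ DB]
2. C_y = 9223/890  [D, B, C are collinear ∩ GC ⟂ DB]
   → C = (-3749/890, 9223/890)
3. A_x = -11759/1780  [2·signedArea(AFG) = -88977/79210 ∩ 2·signedArea(AEF) = -18123/15842]
4. A_y = 19013/1780  [2·signedArea(AFG) = -88977/79210 ∩ 2·signedArea(AEF) = -18123/15842]
   → A = (-11759/1780, 19013/1780)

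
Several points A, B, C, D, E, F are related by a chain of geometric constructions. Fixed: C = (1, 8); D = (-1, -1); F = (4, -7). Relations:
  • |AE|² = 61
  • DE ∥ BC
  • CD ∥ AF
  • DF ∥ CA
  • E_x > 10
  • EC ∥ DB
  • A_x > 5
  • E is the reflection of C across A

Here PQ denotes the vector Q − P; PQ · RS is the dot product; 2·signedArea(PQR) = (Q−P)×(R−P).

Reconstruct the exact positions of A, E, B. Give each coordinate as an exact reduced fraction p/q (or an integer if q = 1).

1. A_x = 6  [CD ∥ AF ∩ DF ∥ CA]
2. A_y = 2  [CD ∥ AF ∩ DF ∥ CA]
   → A = (6, 2)
3. E_x = 11  [E is the reflection of C across A]
4. E_y = -4  [E is the reflection of C across A]
   → E = (11, -4)
5. B_x = -11  [DE ∥ BC ∩ EC ∥ DB]
6. B_y = 11  [DE ∥ BC ∩ EC ∥ DB]
   → B = (-11, 11)

A = (6, 2)
B = (-11, 11)
E = (11, -4)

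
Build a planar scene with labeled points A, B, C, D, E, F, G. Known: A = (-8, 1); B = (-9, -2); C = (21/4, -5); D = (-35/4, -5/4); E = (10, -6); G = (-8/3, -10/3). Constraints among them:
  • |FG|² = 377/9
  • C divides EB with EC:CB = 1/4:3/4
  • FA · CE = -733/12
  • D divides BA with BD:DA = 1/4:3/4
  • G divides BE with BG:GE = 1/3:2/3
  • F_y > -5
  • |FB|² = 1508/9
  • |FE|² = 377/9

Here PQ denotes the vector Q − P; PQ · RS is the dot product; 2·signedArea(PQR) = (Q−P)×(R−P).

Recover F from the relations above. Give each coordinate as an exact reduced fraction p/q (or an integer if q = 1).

1. F_x = 11/3  [line -19/4·x + 1·y + 265/12 = 0 ∩ |FE|² = 377/9]
2. F_y = -14/3  [line -19/4·x + 1·y + 265/12 = 0 ∩ |FE|² = 377/9]
   → F = (11/3, -14/3)

F = (11/3, -14/3)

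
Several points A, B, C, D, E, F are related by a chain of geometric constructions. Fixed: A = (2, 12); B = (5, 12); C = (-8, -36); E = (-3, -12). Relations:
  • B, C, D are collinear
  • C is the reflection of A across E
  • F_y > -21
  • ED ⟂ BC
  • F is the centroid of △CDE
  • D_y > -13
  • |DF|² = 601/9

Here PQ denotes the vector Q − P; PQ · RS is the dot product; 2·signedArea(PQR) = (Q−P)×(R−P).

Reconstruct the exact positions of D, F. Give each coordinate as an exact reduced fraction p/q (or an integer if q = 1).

1. D_x = -3963/2473  [B, C, D are collinear ∩ ED ⟂ BC]
2. D_y = -30612/2473  [B, C, D are collinear ∩ ED ⟂ BC]
   → D = (-3963/2473, -30612/2473)
3. F_x = -31166/7419  [F is the centroid of △CDE]
4. F_y = -49772/2473  [F is the centroid of △CDE]
   → F = (-31166/7419, -49772/2473)

D = (-3963/2473, -30612/2473)
F = (-31166/7419, -49772/2473)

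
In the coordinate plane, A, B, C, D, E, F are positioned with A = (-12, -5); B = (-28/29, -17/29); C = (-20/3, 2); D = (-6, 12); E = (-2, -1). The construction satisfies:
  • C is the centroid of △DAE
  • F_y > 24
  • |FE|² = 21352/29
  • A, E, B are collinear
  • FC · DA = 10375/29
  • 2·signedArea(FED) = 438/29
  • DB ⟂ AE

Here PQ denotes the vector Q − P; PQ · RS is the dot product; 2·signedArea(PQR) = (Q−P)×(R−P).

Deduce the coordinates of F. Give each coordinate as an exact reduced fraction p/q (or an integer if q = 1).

F = (-320/29, 713/29)

1. F_x = -320/29  [2·signedArea(FED) = 438/29 ∩ FC · DA = 10375/29]
2. F_y = 713/29  [2·signedArea(FED) = 438/29 ∩ FC · DA = 10375/29]
   → F = (-320/29, 713/29)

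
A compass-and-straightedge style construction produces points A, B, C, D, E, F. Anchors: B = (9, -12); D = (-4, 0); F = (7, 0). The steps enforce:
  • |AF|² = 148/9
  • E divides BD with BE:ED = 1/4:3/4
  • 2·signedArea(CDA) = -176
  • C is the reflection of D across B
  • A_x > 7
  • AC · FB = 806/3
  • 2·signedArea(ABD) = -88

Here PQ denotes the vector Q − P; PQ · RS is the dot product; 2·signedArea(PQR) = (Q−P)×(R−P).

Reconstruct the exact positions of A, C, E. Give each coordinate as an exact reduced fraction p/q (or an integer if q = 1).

A = (23/3, -4)
C = (22, -24)
E = (23/4, -9)

1. A_x = 23/3  [line -12·x + -13·y + 40 = 0 ∩ |AF|² = 148/9]
2. A_y = -4  [line -12·x + -13·y + 40 = 0 ∩ |AF|² = 148/9]
   → A = (23/3, -4)
3. C_x = 22  [C is the reflection of D across B]
4. C_y = -24  [C is the reflection of D across B]
   → C = (22, -24)
5. E_x = 23/4  [E divides BD with BE:ED = 1/4:3/4]
6. E_y = -9  [E divides BD with BE:ED = 1/4:3/4]
   → E = (23/4, -9)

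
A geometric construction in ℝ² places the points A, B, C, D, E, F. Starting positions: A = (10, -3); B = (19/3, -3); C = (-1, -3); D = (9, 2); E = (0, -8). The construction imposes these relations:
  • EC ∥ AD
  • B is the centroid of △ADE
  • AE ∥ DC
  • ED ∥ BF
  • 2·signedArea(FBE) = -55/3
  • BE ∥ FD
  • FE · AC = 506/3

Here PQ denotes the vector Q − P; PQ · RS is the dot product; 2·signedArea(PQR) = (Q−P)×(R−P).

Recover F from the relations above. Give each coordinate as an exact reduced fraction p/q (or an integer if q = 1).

F = (46/3, 7)

1. F_x = 46/3  [BE ∥ FD ∩ ED ∥ BF]
2. F_y = 7  [BE ∥ FD ∩ ED ∥ BF]
   → F = (46/3, 7)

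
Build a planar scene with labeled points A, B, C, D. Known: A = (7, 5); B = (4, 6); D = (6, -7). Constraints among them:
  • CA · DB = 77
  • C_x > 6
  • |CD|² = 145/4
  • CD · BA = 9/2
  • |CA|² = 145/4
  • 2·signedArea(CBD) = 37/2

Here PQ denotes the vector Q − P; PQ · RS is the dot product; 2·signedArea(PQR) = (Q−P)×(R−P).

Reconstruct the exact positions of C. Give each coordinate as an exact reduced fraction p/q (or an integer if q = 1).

C = (13/2, -1)

1. C_x = 13/2  [2·signedArea(CBD) = 37/2 ∩ CD · BA = 9/2]
2. C_y = -1  [2·signedArea(CBD) = 37/2 ∩ CD · BA = 9/2]
   → C = (13/2, -1)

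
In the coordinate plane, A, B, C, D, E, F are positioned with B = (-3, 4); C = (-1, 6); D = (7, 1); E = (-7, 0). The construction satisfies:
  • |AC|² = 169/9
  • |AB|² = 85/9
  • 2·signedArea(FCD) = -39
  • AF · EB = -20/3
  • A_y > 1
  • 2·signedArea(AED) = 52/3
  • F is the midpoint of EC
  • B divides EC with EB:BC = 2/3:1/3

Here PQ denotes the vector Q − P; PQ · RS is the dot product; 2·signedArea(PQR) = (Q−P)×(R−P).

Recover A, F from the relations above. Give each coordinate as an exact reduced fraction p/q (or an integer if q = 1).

1. F_x = -4  [F is the midpoint of EC]
2. F_y = 3  [F is the midpoint of EC]
   → F = (-4, 3)
3. A_x = -1  [2·signedArea(AED) = 52/3 ∩ AF · EB = -20/3]
4. A_y = 5/3  [2·signedArea(AED) = 52/3 ∩ AF · EB = -20/3]
   → A = (-1, 5/3)

A = (-1, 5/3)
F = (-4, 3)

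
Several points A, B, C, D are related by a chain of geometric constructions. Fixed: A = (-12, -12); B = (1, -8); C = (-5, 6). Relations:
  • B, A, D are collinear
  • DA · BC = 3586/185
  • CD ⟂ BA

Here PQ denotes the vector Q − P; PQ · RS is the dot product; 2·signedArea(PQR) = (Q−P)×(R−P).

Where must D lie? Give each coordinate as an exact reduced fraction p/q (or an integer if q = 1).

D = (-101/185, -1568/185)

1. D_x = -101/185  [B, A, D are collinear ∩ CD ⟂ BA]
2. D_y = -1568/185  [B, A, D are collinear ∩ CD ⟂ BA]
   → D = (-101/185, -1568/185)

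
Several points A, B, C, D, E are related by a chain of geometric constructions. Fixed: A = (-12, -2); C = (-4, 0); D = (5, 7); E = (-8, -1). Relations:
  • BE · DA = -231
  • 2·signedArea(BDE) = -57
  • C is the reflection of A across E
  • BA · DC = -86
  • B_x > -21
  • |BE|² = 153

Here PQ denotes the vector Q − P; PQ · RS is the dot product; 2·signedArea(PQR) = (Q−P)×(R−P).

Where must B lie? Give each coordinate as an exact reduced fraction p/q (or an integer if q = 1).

1. B_x = -20  [BA · DC = -86 ∩ 2·signedArea(BDE) = -57]
2. B_y = -4  [BA · DC = -86 ∩ 2·signedArea(BDE) = -57]
   → B = (-20, -4)

B = (-20, -4)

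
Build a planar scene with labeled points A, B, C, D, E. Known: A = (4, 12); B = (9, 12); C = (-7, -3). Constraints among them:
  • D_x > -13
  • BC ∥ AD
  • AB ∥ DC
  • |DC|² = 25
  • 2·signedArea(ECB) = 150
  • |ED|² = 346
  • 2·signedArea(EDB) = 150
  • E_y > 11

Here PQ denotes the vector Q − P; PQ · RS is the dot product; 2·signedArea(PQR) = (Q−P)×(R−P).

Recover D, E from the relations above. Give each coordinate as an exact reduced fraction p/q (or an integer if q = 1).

D = (-12, -3)
E = (-1, 12)

1. D_x = -12  [AB ∥ DC ∩ BC ∥ AD]
2. D_y = -3  [AB ∥ DC ∩ BC ∥ AD]
   → D = (-12, -3)
3. E_x = -1  [2·signedArea(ECB) = 150 ∩ 2·signedArea(EDB) = 150]
4. E_y = 12  [2·signedArea(ECB) = 150 ∩ 2·signedArea(EDB) = 150]
   → E = (-1, 12)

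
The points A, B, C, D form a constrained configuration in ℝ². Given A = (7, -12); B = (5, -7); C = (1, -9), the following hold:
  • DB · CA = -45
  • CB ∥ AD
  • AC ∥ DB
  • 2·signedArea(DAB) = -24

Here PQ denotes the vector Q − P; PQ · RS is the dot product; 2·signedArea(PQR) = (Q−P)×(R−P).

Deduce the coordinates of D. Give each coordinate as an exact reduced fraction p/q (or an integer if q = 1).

D = (11, -10)

1. D_x = 11  [AC ∥ DB ∩ CB ∥ AD]
2. D_y = -10  [AC ∥ DB ∩ CB ∥ AD]
   → D = (11, -10)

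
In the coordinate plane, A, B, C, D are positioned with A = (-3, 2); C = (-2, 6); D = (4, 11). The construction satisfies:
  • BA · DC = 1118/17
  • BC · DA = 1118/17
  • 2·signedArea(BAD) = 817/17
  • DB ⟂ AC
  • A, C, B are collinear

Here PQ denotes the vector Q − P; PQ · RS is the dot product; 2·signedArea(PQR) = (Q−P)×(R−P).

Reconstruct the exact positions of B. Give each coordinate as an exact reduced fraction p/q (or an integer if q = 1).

B = (-8/17, 206/17)

1. B_x = -8/17  [A, C, B are collinear ∩ DB ⟂ AC]
2. B_y = 206/17  [A, C, B are collinear ∩ DB ⟂ AC]
   → B = (-8/17, 206/17)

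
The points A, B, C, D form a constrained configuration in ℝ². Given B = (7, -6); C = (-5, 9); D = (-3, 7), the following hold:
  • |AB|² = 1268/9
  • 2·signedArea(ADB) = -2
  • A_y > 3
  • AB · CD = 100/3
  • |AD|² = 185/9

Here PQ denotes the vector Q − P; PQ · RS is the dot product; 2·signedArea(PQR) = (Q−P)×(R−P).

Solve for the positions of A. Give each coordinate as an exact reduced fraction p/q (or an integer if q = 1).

1. A_x = -1/3  [2·signedArea(ADB) = -2 ∩ AB · CD = 100/3]
2. A_y = 10/3  [2·signedArea(ADB) = -2 ∩ AB · CD = 100/3]
   → A = (-1/3, 10/3)

A = (-1/3, 10/3)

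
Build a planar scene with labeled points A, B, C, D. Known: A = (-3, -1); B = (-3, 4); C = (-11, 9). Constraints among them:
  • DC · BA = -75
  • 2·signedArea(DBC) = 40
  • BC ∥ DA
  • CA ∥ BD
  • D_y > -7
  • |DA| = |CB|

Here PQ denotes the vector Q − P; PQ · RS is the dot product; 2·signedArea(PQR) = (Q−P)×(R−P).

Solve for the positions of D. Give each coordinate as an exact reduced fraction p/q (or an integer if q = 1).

1. D_x = 5  [BC ∥ DA ∩ CA ∥ BD]
2. D_y = -6  [BC ∥ DA ∩ CA ∥ BD]
   → D = (5, -6)

D = (5, -6)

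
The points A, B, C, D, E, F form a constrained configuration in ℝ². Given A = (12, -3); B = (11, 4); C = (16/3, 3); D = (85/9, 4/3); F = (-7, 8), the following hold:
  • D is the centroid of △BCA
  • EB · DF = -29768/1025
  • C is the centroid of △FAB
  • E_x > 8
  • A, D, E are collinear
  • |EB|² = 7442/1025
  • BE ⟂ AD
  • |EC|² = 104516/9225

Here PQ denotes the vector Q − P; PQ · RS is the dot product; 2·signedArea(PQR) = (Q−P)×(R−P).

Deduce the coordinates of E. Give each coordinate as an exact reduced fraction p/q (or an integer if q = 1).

E = (8896/1025, 2697/1025)

1. E_x = 8896/1025  [A, D, E are collinear ∩ BE ⟂ AD]
2. E_y = 2697/1025  [A, D, E are collinear ∩ BE ⟂ AD]
   → E = (8896/1025, 2697/1025)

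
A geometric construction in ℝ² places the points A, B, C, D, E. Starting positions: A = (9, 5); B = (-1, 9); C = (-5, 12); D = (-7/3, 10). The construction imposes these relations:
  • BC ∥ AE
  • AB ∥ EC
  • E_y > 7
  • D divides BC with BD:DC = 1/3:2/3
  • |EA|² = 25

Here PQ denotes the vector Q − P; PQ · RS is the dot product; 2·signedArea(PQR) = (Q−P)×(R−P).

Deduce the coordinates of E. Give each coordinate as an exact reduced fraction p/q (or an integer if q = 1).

1. E_x = 5  [AB ∥ EC ∩ BC ∥ AE]
2. E_y = 8  [AB ∥ EC ∩ BC ∥ AE]
   → E = (5, 8)

E = (5, 8)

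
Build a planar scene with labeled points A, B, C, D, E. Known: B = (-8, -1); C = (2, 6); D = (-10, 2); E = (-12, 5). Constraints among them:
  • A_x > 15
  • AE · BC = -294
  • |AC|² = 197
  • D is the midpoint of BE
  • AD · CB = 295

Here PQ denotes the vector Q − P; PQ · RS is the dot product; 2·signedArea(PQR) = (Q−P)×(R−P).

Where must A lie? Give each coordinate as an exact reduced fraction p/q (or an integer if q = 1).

A = (16, 7)

1. A_x = 16  [line -10·x + -7·y + 209 = 0 ∩ |AC|² = 197]
2. A_y = 7  [line -10·x + -7·y + 209 = 0 ∩ |AC|² = 197]
   → A = (16, 7)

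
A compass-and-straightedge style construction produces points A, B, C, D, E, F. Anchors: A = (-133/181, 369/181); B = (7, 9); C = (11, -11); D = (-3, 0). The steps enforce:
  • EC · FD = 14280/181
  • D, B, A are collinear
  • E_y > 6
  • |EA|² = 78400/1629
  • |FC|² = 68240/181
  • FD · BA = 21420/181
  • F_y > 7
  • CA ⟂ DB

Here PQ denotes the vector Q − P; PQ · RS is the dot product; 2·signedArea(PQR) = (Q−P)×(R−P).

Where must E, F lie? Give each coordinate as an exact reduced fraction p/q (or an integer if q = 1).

1. F_x = 987/181  [line 1400/181·x + 1260/181·y + -17220/181 = 0 ∩ |FC|² = 68240/181]
2. F_y = 1377/181  [line 1400/181·x + 1260/181·y + -17220/181 = 0 ∩ |FC|² = 68240/181]
   → F = (987/181, 1377/181)
3. E_x = 2401/543  [line 1530/181·x + 1377/181·y + -15963/181 = 0 ∩ |EA|² = 78400/1629]
4. E_y = 1209/181  [line 1530/181·x + 1377/181·y + -15963/181 = 0 ∩ |EA|² = 78400/1629]
   → E = (2401/543, 1209/181)

E = (2401/543, 1209/181)
F = (987/181, 1377/181)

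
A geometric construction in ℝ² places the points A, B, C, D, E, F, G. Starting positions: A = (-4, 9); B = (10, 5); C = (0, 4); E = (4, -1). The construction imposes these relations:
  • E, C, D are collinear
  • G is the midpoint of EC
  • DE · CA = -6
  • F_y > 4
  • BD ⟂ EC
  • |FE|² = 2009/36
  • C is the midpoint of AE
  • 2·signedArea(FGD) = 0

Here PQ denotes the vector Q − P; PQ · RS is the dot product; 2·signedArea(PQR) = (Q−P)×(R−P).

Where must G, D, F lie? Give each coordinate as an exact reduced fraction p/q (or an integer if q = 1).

1. G_x = 2  [G is the midpoint of EC]
2. G_y = 3/2  [G is the midpoint of EC]
   → G = (2, 3/2)
3. D_x = 140/41  [E, C, D are collinear ∩ BD ⟂ EC]
4. D_y = -11/41  [E, C, D are collinear ∩ BD ⟂ EC]
   → D = (140/41, -11/41)
5. F_x = -2/3  [line 145/82·x + 58/41·y + -232/41 = 0 ∩ |FE|² = 2009/36]
6. F_y = 29/6  [line 145/82·x + 58/41·y + -232/41 = 0 ∩ |FE|² = 2009/36]
   → F = (-2/3, 29/6)

D = (140/41, -11/41)
F = (-2/3, 29/6)
G = (2, 3/2)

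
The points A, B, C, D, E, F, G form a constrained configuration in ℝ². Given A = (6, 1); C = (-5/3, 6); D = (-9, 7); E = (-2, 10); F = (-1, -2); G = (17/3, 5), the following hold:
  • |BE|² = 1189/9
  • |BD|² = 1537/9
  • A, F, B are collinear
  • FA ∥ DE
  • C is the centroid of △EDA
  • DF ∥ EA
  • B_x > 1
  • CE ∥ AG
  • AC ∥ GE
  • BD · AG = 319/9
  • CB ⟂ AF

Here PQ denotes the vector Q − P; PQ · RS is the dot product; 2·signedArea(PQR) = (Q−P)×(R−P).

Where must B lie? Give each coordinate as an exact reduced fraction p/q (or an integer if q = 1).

1. B_x = 4/3  [A, F, B are collinear ∩ CB ⟂ AF]
2. B_y = -1  [A, F, B are collinear ∩ CB ⟂ AF]
   → B = (4/3, -1)

B = (4/3, -1)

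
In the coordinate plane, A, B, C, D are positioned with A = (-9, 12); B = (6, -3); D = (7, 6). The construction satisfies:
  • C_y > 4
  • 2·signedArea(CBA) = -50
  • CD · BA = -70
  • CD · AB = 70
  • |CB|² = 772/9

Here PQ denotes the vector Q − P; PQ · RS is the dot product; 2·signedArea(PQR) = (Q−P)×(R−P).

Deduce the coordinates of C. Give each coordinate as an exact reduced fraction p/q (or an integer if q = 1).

1. C_x = 4/3  [CD · AB = 70 ∩ 2·signedArea(CBA) = -50]
2. C_y = 5  [CD · AB = 70 ∩ 2·signedArea(CBA) = -50]
   → C = (4/3, 5)

C = (4/3, 5)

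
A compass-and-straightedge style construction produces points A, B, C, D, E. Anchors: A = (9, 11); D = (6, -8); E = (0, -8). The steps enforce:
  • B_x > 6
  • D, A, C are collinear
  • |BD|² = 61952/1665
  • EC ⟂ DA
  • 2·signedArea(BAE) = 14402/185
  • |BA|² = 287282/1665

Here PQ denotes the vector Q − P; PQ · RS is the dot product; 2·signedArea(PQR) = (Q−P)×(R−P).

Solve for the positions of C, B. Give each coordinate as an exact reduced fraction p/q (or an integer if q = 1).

1. C_x = 1083/185  [D, A, C are collinear ∩ EC ⟂ DA]
2. C_y = -1651/185  [D, A, C are collinear ∩ EC ⟂ DA]
   → C = (1083/185, -1651/185)
3. B_x = 1286/185  [line 19·x + -9·y + -27722/185 = 0 ∩ |BD|² = 61952/1665]
4. B_y = -1096/555  [line 19·x + -9·y + -27722/185 = 0 ∩ |BD|² = 61952/1665]
   → B = (1286/185, -1096/555)

B = (1286/185, -1096/555)
C = (1083/185, -1651/185)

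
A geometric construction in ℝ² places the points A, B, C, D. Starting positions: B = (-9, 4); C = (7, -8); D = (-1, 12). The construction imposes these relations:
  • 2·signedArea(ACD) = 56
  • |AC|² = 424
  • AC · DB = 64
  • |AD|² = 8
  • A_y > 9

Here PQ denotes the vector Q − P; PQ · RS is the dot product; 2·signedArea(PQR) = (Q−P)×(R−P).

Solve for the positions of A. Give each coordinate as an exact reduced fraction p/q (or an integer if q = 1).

1. A_x = -3  [2·signedArea(ACD) = 56 ∩ AC · DB = 64]
2. A_y = 10  [2·signedArea(ACD) = 56 ∩ AC · DB = 64]
   → A = (-3, 10)

A = (-3, 10)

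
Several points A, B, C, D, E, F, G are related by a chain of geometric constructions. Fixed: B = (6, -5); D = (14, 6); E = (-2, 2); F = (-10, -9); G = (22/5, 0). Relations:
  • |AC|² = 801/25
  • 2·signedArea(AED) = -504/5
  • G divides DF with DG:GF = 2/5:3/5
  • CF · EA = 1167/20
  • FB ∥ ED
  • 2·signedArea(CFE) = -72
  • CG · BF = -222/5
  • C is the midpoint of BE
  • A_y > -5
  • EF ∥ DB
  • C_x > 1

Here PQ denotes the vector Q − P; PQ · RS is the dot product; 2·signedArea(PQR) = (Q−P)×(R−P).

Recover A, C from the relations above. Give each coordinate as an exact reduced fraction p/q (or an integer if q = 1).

A = (-14/5, -9/2)
C = (2, -3/2)

1. C_x = 2  [C is the midpoint of BE]
2. C_y = -3/2  [C is the midpoint of BE]
   → C = (2, -3/2)
3. A_x = -14/5  [2·signedArea(AED) = -504/5 ∩ CF · EA = 1167/20]
4. A_y = -9/2  [2·signedArea(AED) = -504/5 ∩ CF · EA = 1167/20]
   → A = (-14/5, -9/2)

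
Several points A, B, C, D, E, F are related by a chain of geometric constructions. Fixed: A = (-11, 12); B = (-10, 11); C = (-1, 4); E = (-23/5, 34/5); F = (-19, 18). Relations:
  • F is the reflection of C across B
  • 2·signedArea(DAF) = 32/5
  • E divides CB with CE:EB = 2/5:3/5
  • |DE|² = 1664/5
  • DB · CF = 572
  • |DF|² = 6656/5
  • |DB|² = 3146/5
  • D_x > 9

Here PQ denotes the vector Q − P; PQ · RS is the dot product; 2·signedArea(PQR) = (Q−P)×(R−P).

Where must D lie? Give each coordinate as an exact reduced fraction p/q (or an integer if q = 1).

1. D_x = 49/5  [2·signedArea(DAF) = 32/5 ∩ DB · CF = 572]
2. D_y = -22/5  [2·signedArea(DAF) = 32/5 ∩ DB · CF = 572]
   → D = (49/5, -22/5)

D = (49/5, -22/5)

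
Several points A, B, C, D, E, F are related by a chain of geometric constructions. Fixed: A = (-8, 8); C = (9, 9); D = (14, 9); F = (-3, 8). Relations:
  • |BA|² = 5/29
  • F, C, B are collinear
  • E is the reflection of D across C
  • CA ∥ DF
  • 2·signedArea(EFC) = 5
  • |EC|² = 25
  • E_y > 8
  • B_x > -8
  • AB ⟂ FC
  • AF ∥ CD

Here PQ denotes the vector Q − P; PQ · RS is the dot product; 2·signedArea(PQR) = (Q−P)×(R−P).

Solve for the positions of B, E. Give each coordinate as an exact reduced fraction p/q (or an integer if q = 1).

1. B_x = -231/29  [F, C, B are collinear ∩ AB ⟂ FC]
2. B_y = 220/29  [F, C, B are collinear ∩ AB ⟂ FC]
   → B = (-231/29, 220/29)
3. E_x = 4  [E is the reflection of D across C]
4. E_y = 9  [E is the reflection of D across C]
   → E = (4, 9)

B = (-231/29, 220/29)
E = (4, 9)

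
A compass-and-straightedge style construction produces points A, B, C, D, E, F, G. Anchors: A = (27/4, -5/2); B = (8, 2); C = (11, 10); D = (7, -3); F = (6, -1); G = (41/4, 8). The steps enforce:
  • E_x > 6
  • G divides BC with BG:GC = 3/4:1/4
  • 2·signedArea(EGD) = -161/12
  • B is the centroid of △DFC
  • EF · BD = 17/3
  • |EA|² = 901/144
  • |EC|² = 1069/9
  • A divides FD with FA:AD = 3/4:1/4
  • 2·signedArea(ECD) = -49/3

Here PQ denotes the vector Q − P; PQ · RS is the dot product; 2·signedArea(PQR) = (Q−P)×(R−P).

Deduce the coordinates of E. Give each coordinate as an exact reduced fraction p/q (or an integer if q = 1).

E = (20/3, 0)

1. E_x = 20/3  [2·signedArea(ECD) = -49/3 ∩ 2·signedArea(EGD) = -161/12]
2. E_y = 0  [2·signedArea(ECD) = -49/3 ∩ 2·signedArea(EGD) = -161/12]
   → E = (20/3, 0)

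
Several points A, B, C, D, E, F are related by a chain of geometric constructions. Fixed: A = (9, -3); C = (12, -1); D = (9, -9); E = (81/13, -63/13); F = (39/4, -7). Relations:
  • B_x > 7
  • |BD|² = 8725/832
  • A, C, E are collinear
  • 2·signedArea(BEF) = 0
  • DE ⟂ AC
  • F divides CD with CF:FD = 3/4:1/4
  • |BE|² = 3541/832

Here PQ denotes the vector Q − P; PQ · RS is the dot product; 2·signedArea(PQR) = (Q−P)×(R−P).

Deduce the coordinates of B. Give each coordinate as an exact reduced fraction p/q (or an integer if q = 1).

B = (831/104, -77/13)

1. B_x = 831/104  [line 28/13·x + 183/52·y + 189/52 = 0 ∩ |BE|² = 3541/832]
2. B_y = -77/13  [line 28/13·x + 183/52·y + 189/52 = 0 ∩ |BE|² = 3541/832]
   → B = (831/104, -77/13)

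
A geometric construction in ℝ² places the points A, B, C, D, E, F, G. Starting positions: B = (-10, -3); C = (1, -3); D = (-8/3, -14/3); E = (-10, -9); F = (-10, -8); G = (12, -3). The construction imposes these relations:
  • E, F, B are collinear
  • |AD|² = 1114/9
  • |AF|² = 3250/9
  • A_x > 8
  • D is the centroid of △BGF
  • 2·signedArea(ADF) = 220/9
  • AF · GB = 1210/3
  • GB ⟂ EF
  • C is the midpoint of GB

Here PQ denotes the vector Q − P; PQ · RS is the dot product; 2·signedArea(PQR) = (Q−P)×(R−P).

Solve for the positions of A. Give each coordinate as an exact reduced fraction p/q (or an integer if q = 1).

1. A_x = 25/3  [2·signedArea(ADF) = 220/9 ∩ AF · GB = 1210/3]
2. A_y = -3  [2·signedArea(ADF) = 220/9 ∩ AF · GB = 1210/3]
   → A = (25/3, -3)

A = (25/3, -3)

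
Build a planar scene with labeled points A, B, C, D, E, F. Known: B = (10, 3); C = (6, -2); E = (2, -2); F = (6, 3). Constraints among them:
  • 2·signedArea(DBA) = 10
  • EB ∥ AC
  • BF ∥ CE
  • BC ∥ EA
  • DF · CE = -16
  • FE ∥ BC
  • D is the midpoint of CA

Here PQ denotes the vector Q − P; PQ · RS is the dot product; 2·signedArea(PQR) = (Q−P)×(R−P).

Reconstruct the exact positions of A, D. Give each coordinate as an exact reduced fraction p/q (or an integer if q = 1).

A = (-2, -7)
D = (2, -9/2)

1. A_x = -2  [EB ∥ AC ∩ BC ∥ EA]
2. A_y = -7  [EB ∥ AC ∩ BC ∥ EA]
   → A = (-2, -7)
3. D_x = 2  [D is the midpoint of CA]
4. D_y = -9/2  [D is the midpoint of CA]
   → D = (2, -9/2)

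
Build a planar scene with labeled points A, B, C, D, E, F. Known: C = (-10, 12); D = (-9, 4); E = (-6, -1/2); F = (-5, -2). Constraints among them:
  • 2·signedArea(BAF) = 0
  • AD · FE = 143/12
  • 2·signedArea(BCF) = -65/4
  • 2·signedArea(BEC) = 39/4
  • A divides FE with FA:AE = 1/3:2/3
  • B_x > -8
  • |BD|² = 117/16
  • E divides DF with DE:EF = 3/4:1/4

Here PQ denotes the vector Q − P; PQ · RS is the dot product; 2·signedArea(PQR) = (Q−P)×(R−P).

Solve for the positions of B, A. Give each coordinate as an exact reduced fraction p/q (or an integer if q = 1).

A = (-16/3, -3/2)
B = (-15/2, 7/4)

1. B_x = -15/2  [2·signedArea(BEC) = 39/4 ∩ 2·signedArea(BCF) = -65/4]
2. B_y = 7/4  [2·signedArea(BEC) = 39/4 ∩ 2·signedArea(BCF) = -65/4]
   → B = (-15/2, 7/4)
3. A_x = -16/3  [2·signedArea(BAF) = 0 ∩ A divides FE with FA:AE = 1/3:2/3]
4. A_y = -3/2  [2·signedArea(BAF) = 0 ∩ A divides FE with FA:AE = 1/3:2/3]
   → A = (-16/3, -3/2)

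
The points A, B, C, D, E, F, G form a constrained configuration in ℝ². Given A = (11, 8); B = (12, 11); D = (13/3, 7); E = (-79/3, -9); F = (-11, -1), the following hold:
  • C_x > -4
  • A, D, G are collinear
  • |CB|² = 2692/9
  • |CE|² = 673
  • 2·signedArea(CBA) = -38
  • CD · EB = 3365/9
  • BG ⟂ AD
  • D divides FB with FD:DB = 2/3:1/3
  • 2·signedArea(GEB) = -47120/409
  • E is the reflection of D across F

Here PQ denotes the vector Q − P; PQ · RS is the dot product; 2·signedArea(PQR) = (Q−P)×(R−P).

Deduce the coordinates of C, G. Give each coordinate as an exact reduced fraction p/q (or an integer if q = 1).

1. C_x = -10/3  [2·signedArea(CBA) = -38 ∩ CD · EB = 3365/9]
2. C_y = 3  [2·signedArea(CBA) = -38 ∩ CD · EB = 3365/9]
   → C = (-10/3, 3)
3. G_x = 5079/409  [A, D, G are collinear ∩ BG ⟂ AD]
4. G_y = 3359/409  [A, D, G are collinear ∩ BG ⟂ AD]
   → G = (5079/409, 3359/409)

C = (-10/3, 3)
G = (5079/409, 3359/409)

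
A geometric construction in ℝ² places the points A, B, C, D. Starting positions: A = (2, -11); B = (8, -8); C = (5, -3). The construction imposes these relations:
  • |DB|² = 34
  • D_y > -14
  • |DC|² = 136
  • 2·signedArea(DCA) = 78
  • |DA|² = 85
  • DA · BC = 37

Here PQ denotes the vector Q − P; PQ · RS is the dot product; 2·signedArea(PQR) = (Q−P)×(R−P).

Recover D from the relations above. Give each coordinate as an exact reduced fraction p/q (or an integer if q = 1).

D = (11, -13)

1. D_x = 11  [DA · BC = 37 ∩ 2·signedArea(DCA) = 78]
2. D_y = -13  [DA · BC = 37 ∩ 2·signedArea(DCA) = 78]
   → D = (11, -13)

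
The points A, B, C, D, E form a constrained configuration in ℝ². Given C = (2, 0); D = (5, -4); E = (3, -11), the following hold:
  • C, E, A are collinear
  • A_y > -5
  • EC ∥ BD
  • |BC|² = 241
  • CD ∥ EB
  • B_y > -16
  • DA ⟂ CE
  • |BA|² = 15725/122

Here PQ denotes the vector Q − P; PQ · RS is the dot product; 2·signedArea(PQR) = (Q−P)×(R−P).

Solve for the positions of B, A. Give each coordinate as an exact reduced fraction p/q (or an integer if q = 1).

A = (291/122, -517/122)
B = (6, -15)

1. B_x = 6  [EC ∥ BD ∩ CD ∥ EB]
2. B_y = -15  [EC ∥ BD ∩ CD ∥ EB]
   → B = (6, -15)
3. A_x = 291/122  [C, E, A are collinear ∩ DA ⟂ CE]
4. A_y = -517/122  [C, E, A are collinear ∩ DA ⟂ CE]
   → A = (291/122, -517/122)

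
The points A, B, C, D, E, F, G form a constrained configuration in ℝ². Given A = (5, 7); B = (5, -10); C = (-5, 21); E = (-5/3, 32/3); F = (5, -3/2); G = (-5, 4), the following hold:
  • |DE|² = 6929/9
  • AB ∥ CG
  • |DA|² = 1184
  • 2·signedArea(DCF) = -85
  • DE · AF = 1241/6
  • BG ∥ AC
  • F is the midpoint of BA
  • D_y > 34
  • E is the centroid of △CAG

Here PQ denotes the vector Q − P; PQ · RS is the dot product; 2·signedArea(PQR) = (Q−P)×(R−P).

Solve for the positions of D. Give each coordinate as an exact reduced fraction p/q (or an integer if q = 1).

1. D_x = -15  [2·signedArea(DCF) = -85 ∩ DE · AF = 1241/6]
2. D_y = 35  [2·signedArea(DCF) = -85 ∩ DE · AF = 1241/6]
   → D = (-15, 35)

D = (-15, 35)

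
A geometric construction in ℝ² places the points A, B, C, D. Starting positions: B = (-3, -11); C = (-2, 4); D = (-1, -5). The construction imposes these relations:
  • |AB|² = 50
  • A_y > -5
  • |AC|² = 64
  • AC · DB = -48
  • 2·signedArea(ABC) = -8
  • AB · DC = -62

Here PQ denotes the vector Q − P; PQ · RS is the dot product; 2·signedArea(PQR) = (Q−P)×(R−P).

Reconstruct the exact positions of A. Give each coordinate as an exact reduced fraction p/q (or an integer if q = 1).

A = (-2, -4)

1. A_x = -2  [AC · DB = -48 ∩ 2·signedArea(ABC) = -8]
2. A_y = -4  [AC · DB = -48 ∩ 2·signedArea(ABC) = -8]
   → A = (-2, -4)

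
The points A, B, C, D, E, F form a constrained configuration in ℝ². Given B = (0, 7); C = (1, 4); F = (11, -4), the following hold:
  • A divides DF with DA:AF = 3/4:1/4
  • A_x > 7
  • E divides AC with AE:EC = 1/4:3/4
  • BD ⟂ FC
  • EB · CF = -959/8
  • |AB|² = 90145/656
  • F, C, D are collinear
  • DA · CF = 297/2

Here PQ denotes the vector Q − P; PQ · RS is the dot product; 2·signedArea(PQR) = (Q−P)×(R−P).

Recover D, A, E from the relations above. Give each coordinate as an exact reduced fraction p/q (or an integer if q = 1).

A = (1309/164, -65/41)
D = (-44/41, 232/41)
E = (4091/656, -31/164)

1. D_x = -44/41  [F, C, D are collinear ∩ BD ⟂ FC]
2. D_y = 232/41  [F, C, D are collinear ∩ BD ⟂ FC]
   → D = (-44/41, 232/41)
3. A_x = 1309/164  [A divides DF with DA:AF = 3/4:1/4]
4. A_y = -65/41  [A divides DF with DA:AF = 3/4:1/4]
   → A = (1309/164, -65/41)
5. E_x = 4091/656  [E divides AC with AE:EC = 1/4:3/4]
6. E_y = -31/164  [E divides AC with AE:EC = 1/4:3/4]
   → E = (4091/656, -31/164)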